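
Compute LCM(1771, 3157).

gcd first: 3157 = 1·1771 + 1386; 1771 = 1·1386 + 385; 1386 = 3·385 + 231; 385 = 1·231 + 154; 231 = 1·154 + 77; 154 = 2·77 + 0 → gcd = 77
lcm = 1771·3157/gcd = 5591047/77 = 72611

72611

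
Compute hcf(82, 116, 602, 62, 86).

2

gcd(82, 116): 116 = 1·82 + 34; 82 = 2·34 + 14; 34 = 2·14 + 6; 14 = 2·6 + 2; 6 = 3·2 + 0 → 2
gcd(2, 602): 602 = 301·2 + 0 → 2
gcd(2, 62): 62 = 31·2 + 0 → 2
gcd(2, 86): 86 = 43·2 + 0 → 2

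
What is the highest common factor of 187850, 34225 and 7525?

187850 = 2 · 5² · 13 · 17²; 34225 = 5² · 37²; 7525 = 5² · 7 · 43
gcd takes min exponent of each prime: 5² = 25

25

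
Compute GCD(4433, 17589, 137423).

143

gcd(4433, 17589): 17589 = 3·4433 + 4290; 4433 = 1·4290 + 143; 4290 = 30·143 + 0 → 143
gcd(143, 137423): 137423 = 961·143 + 0 → 143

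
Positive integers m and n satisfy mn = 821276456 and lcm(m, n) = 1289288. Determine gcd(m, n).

637

From gcd × lcm = mn: gcd = 821276456 / 1289288 = 637.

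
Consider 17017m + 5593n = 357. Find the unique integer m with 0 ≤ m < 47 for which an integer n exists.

Euclid: 17017 = 3·5593 + 238; 5593 = 23·238 + 119; 238 = 2·119 + 0 → gcd = 119; 357 = 119·3.
Back-substitution yields 17017·(-23) + 5593·(70) = 119, so one solution is m = -23·3 = -69, n = 70·3 = 210.
Solutions in m differ by 5593/119 = 47; the one in [0, 47) is -69 mod 47 = 25.

25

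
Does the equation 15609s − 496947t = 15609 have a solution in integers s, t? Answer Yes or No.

gcd(15609, 496947): 496947 = 31·15609 + 13068; 15609 = 1·13068 + 2541; 13068 = 5·2541 + 363; 2541 = 7·363 + 0 → 363
363 divides 15609, so a solution exists.

Yes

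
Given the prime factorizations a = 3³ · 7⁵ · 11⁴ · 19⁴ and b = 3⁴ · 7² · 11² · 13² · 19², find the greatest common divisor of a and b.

min exponent per shared prime: 3³ · 7² · 11² · 19² = 57789963

57789963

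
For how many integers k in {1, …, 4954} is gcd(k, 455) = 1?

455 = 5·7·13. Inclusion–exclusion on these primes:
4954 − ⌊4954/5⌋ − ⌊4954/7⌋ − ⌊4954/13⌋ + ⌊4954/35⌋ + ⌊4954/65⌋ + ⌊4954/91⌋ − ⌊4954/455⌋ = 3137

3137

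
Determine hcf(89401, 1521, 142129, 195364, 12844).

gcd(89401, 1521): 89401 = 58·1521 + 1183; 1521 = 1·1183 + 338; 1183 = 3·338 + 169; 338 = 2·169 + 0 → 169
gcd(169, 142129): 142129 = 841·169 + 0 → 169
gcd(169, 195364): 195364 = 1156·169 + 0 → 169
gcd(169, 12844): 12844 = 76·169 + 0 → 169

169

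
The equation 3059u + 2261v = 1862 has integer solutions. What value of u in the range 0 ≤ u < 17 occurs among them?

gcd(3059, 2261) = 133 (Euclid: 3059 = 1·2261 + 798; 2261 = 2·798 + 665; 798 = 1·665 + 133; 665 = 5·133 + 0), and 133 | 1862.
Extended Euclid: 3059·(3) + 2261·(-4) = 133. Scale by 14: u₀ = 42.
General solution u = u₀ + 17t; reducing mod 17 gives u = 8 (and v = -10).

8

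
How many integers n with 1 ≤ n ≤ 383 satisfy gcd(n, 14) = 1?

165

14 = 2·7. Inclusion–exclusion on these primes:
383 − ⌊383/2⌋ − ⌊383/7⌋ + ⌊383/14⌋ = 165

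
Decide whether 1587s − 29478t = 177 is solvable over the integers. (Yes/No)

By Bézout, 1587s − 29478t = 177 has integer solutions iff gcd(1587, 29478) | 177.
Euclid: 29478 = 18·1587 + 912; 1587 = 1·912 + 675; 912 = 1·675 + 237; 675 = 2·237 + 201; 237 = 1·201 + 36; 201 = 5·36 + 21; 36 = 1·21 + 15; 21 = 1·15 + 6; 15 = 2·6 + 3; 6 = 2·3 + 0. gcd = 3; 177 mod 3 = 0. Yes.

Yes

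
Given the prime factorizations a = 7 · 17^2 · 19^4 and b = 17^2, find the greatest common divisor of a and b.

min exponent per shared prime: 17^2 = 289

289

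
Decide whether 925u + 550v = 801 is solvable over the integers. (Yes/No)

No

By Bézout, 925u + 550v = 801 has integer solutions iff gcd(925, 550) | 801.
Euclid: 925 = 1·550 + 375; 550 = 1·375 + 175; 375 = 2·175 + 25; 175 = 7·25 + 0. gcd = 25; 801 mod 25 = 1. No.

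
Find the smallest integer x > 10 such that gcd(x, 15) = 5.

Multiples of 5 above 10: 5·3, 5·4, … . Need the cofactor coprime to 15/5 = 3.
Checking s = 3, 4, … the first with gcd(s, 3) = 1 is s = 4, giving 20.

20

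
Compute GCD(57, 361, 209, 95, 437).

gcd(57, 361): 361 = 6·57 + 19; 57 = 3·19 + 0 → 19
gcd(19, 209): 209 = 11·19 + 0 → 19
gcd(19, 95): 95 = 5·19 + 0 → 19
gcd(19, 437): 437 = 23·19 + 0 → 19

19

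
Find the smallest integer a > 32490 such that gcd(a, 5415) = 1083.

33573

5415 = 1083·5. Any a with gcd(a, 5415) = 1083 is a multiple of 1083, say 1083s, with s coprime to 5.
Need s > 32490/1083, so s ≥ 31. First s ≥ 31 with gcd(s, 5) = 1 is s = 31. Thus a = 1083·31 = 33573.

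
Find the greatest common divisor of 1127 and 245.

49

1127 = 7² · 23
245 = 5 · 7²
Common: 7² = 49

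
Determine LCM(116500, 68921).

8029296500

gcd first: 116500 = 1·68921 + 47579; 68921 = 1·47579 + 21342; 47579 = 2·21342 + 4895; 21342 = 4·4895 + 1762; 4895 = 2·1762 + 1371; 1762 = 1·1371 + 391; 1371 = 3·391 + 198; 391 = 1·198 + 193; 198 = 1·193 + 5; 193 = 38·5 + 3; 5 = 1·3 + 2; 3 = 1·2 + 1; 2 = 2·1 + 0 → gcd = 1
lcm = 116500·68921/gcd = 8029296500/1 = 8029296500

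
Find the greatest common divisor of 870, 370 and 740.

gcd(870, 370): 870 = 2·370 + 130; 370 = 2·130 + 110; 130 = 1·110 + 20; 110 = 5·20 + 10; 20 = 2·10 + 0 → 10
gcd(10, 740): 740 = 74·10 + 0 → 10

10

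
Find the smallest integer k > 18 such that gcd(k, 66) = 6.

gcd(k, 66) = 6 forces 6 | k; write k = 6s. Then gcd(6s, 6·11) = 6·gcd(s, 11), so need gcd(s, 11) = 1.
6s > 18 gives s ≥ 4. The least s ≥ 4 coprime to 11 is 4, so k = 6·4 = 24.

24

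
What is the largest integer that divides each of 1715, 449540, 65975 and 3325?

1715 = 5 · 7³; 449540 = 2² · 5 · 7 · 13² · 19; 65975 = 5² · 7 · 13 · 29; 3325 = 5² · 7 · 19
gcd takes min exponent of each prime: 5 · 7 = 35

35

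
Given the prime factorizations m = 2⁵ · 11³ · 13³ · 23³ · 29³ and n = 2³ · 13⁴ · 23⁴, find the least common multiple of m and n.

max exponent per prime: 2⁵ · 11³ · 13⁴ · 23⁴ · 29³ = 8302459787398750688

8302459787398750688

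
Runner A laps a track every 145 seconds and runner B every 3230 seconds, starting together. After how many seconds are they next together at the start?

93670

145 = 5 · 29; 3230 = 2 · 5 · 17 · 19
max exponents: 2 · 5 · 17 · 19 · 29 = 93670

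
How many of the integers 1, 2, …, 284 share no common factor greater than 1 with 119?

230

119 = 7·17. Inclusion–exclusion on these primes:
284 − ⌊284/7⌋ − ⌊284/17⌋ + ⌊284/119⌋ = 230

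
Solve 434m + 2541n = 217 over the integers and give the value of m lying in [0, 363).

Reduce mod 2541: 434m ≡ 217 (mod 2541). With g = gcd(434, 2541) = 7 dividing 217, divide through: 62m ≡ 31 (mod 363).
Since gcd(62, 363) = 1, m ≡ 31·(62)⁻¹ ≡ 182 (mod 363). Smallest non-negative: 182.

182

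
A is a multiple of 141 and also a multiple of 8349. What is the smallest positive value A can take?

392403

141 = 3 · 47; 8349 = 3 · 11² · 23
max exponents: 3 · 11² · 23 · 47 = 392403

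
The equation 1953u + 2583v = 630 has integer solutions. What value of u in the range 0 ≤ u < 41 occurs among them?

40

Reduce mod 2583: 1953u ≡ 630 (mod 2583). With g = gcd(1953, 2583) = 63 dividing 630, divide through: 31u ≡ 10 (mod 41).
Since gcd(31, 41) = 1, u ≡ 10·(31)⁻¹ ≡ 40 (mod 41). Smallest non-negative: 40.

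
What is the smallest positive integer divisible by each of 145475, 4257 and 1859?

lcm(145475, 4257) = 145475·4257/gcd = 619287075/11 = 56298825
lcm(56298825, 1859) = 56298825·1859/gcd = 104659515675/11 = 9514501425

9514501425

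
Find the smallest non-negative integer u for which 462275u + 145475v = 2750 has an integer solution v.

Euclid: 462275 = 3·145475 + 25850; 145475 = 5·25850 + 16225; 25850 = 1·16225 + 9625; 16225 = 1·9625 + 6600; 9625 = 1·6600 + 3025; 6600 = 2·3025 + 550; 3025 = 5·550 + 275; 550 = 2·275 + 0 → gcd = 275; 2750 = 275·10.
Back-substitution yields 462275·(242) + 145475·(-769) = 275, so one solution is u = 242·10 = 2420, v = -769·10 = -7690.
Solutions in u differ by 145475/275 = 529; the one in [0, 529) is 2420 mod 529 = 304.

304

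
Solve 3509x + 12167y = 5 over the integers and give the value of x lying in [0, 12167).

1966

Euclid: 12167 = 3·3509 + 1640; 3509 = 2·1640 + 229; 1640 = 7·229 + 37; 229 = 6·37 + 7; 37 = 5·7 + 2; 7 = 3·2 + 1; 2 = 2·1 + 0 → gcd = 1; 5 = 1·5.
Back-substitution yields 3509·(5260) + 12167·(-1517) = 1, so one solution is x = 5260·5 = 26300, y = -1517·5 = -7585.
Solutions in x differ by 12167/1 = 12167; the one in [0, 12167) is 26300 mod 12167 = 1966.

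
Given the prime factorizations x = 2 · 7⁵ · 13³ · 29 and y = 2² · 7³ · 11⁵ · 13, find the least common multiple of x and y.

689829355979764

max exponent per prime: 2² · 7⁵ · 11⁵ · 13³ · 29 = 689829355979764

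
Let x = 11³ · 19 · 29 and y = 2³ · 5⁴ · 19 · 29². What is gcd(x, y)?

min exponent per shared prime: 19 · 29 = 551

551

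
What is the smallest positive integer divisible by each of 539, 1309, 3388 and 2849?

14917364

539 = 7² · 11; 1309 = 7 · 11 · 17; 3388 = 2² · 7 · 11²; 2849 = 7 · 11 · 37
lcm takes max exponent of each prime: 2² · 7² · 11² · 17 · 37 = 14917364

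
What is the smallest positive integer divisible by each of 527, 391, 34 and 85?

121210

527 = 17 · 31; 391 = 17 · 23; 34 = 2 · 17; 85 = 5 · 17
lcm takes max exponent of each prime: 2 · 5 · 17 · 23 · 31 = 121210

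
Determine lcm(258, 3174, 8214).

258 = 2 · 3 · 43; 3174 = 2 · 3 · 23²; 8214 = 2 · 3 · 37²
lcm takes max exponent of each prime: 2 · 3 · 23² · 37² · 43 = 186843858

186843858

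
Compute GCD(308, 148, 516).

308 = 2² · 7 · 11; 148 = 2² · 37; 516 = 2² · 3 · 43
gcd takes min exponent of each prime: 2² = 4

4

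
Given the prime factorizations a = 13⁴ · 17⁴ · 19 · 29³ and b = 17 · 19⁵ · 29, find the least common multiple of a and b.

144055914301486934591

max exponent per prime: 13⁴ · 17⁴ · 19⁵ · 29³ = 144055914301486934591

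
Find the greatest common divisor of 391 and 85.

Euclid: 391 = 4·85 + 51; 85 = 1·51 + 34; 51 = 1·34 + 17; 34 = 2·17 + 0. Last nonzero remainder: 17.

17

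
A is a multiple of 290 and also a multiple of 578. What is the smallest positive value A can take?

83810

290 = 2 · 5 · 29; 578 = 2 · 17²
max exponents: 2 · 5 · 17² · 29 = 83810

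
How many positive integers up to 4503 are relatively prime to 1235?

Prime factors of 1235: 5, 13, 19. Count integers ≤ 4503 divisible by none of them.
By inclusion–exclusion: 4503 − ⌊4503/5⌋ − ⌊4503/13⌋ − ⌊4503/19⌋ + ⌊4503/65⌋ + ⌊4503/95⌋ + ⌊4503/247⌋ − ⌊4503/1235⌋ = 3151.

3151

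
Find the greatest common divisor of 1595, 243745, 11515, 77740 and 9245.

1595 = 5 · 11 · 29; 243745 = 5 · 29 · 41²; 11515 = 5 · 7² · 47; 77740 = 2² · 5 · 13² · 23; 9245 = 5 · 43²
gcd takes min exponent of each prime: 5 = 5

5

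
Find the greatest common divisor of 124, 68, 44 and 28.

124 = 2² · 31; 68 = 2² · 17; 44 = 2² · 11; 28 = 2² · 7
gcd takes min exponent of each prime: 2² = 4

4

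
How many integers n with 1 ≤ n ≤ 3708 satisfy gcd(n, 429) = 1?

429 = 3·11·13. Inclusion–exclusion on these primes:
3708 − ⌊3708/3⌋ − ⌊3708/11⌋ − ⌊3708/13⌋ + ⌊3708/33⌋ + ⌊3708/39⌋ + ⌊3708/143⌋ − ⌊3708/429⌋ = 2074

2074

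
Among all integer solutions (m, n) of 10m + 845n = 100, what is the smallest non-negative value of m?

Reduce mod 845: 10m ≡ 100 (mod 845). With g = gcd(10, 845) = 5 dividing 100, divide through: 2m ≡ 20 (mod 169).
Since gcd(2, 169) = 1, m ≡ 20·(2)⁻¹ ≡ 10 (mod 169). Smallest non-negative: 10.

10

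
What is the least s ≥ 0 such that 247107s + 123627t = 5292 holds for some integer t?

gcd(247107, 123627) = 147 (Euclid: 247107 = 1·123627 + 123480; 123627 = 1·123480 + 147; 123480 = 840·147 + 0), and 147 | 5292.
Extended Euclid: 247107·(-1) + 123627·(2) = 147. Scale by 36: s₀ = -36.
General solution s = s₀ + 841k; reducing mod 841 gives s = 805 (and t = -1609).

805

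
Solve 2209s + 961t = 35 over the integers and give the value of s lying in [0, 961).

47

Reduce mod 961: 2209s ≡ 35 (mod 961). With g = gcd(2209, 961) = 1 dividing 35, divide through: 2209s ≡ 35 (mod 961).
Since gcd(2209, 961) = 1, s ≡ 35·(2209)⁻¹ ≡ 47 (mod 961). Smallest non-negative: 47.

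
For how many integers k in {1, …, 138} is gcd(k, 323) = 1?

123

323 = 17·19. Inclusion–exclusion on these primes:
138 − ⌊138/17⌋ − ⌊138/19⌋ + ⌊138/323⌋ = 123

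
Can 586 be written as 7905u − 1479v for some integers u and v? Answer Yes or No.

No

gcd(7905, 1479): 7905 = 5·1479 + 510; 1479 = 2·510 + 459; 510 = 1·459 + 51; 459 = 9·51 + 0 → 51
51 does not divide 586, so a solution does not exist.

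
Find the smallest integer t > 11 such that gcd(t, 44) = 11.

gcd(t, 44) = 11 forces 11 | t; write t = 11s. Then gcd(11s, 11·4) = 11·gcd(s, 4), so need gcd(s, 4) = 1.
11s > 11 gives s ≥ 2. The least s ≥ 2 coprime to 4 is 3, so t = 11·3 = 33.

33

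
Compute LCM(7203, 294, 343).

14406

7203 = 3 · 7⁴; 294 = 2 · 3 · 7²; 343 = 7³
lcm takes max exponent of each prime: 2 · 3 · 7⁴ = 14406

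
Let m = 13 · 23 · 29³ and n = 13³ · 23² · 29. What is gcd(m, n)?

8671

min exponent per shared prime: 13 · 23 · 29 = 8671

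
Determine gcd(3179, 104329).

Euclid: 104329 = 32·3179 + 2601; 3179 = 1·2601 + 578; 2601 = 4·578 + 289; 578 = 2·289 + 0. Last nonzero remainder: 289.

289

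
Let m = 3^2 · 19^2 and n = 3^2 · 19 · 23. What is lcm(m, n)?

74727

max exponent per prime: 3^2 · 19^2 · 23 = 74727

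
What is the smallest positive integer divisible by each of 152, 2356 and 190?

152 = 2³ · 19; 2356 = 2² · 19 · 31; 190 = 2 · 5 · 19
lcm takes max exponent of each prime: 2³ · 5 · 19 · 31 = 23560

23560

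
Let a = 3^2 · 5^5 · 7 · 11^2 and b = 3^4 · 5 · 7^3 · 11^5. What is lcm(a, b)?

13982749790625

max exponent per prime: 3^4 · 5^5 · 7^3 · 11^5 = 13982749790625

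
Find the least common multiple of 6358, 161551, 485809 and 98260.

1015661443940

lcm(6358, 161551) = 6358·161551/gcd = 1027141258/289 = 3554122
lcm(3554122, 485809) = 3554122·485809/gcd = 1726624454698/289 = 5974479082
lcm(5974479082, 98260) = 5974479082·98260/gcd = 587052314597320/578 = 1015661443940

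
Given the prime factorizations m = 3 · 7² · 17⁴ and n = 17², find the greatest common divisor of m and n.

min exponent per shared prime: 17² = 289

289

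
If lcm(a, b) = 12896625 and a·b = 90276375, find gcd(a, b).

7

From gcd × lcm = ab: gcd = 90276375 / 12896625 = 7.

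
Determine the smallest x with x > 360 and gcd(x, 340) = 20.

340 = 20·17. Any x with gcd(x, 340) = 20 is a multiple of 20, say 20s, with s coprime to 17.
Need s > 360/20, so s ≥ 19. First s ≥ 19 with gcd(s, 17) = 1 is s = 19. Thus x = 20·19 = 380.

380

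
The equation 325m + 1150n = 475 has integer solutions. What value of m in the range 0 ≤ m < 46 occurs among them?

5

Euclid: 1150 = 3·325 + 175; 325 = 1·175 + 150; 175 = 1·150 + 25; 150 = 6·25 + 0 → gcd = 25; 475 = 25·19.
Back-substitution yields 325·(-7) + 1150·(2) = 25, so one solution is m = -7·19 = -133, n = 2·19 = 38.
Solutions in m differ by 1150/25 = 46; the one in [0, 46) is -133 mod 46 = 5.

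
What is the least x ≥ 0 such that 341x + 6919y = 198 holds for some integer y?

589

gcd(341, 6919) = 11 (Euclid: 6919 = 20·341 + 99; 341 = 3·99 + 44; 99 = 2·44 + 11; 44 = 4·11 + 0), and 11 | 198.
Extended Euclid: 341·(-142) + 6919·(7) = 11. Scale by 18: x₀ = -2556.
General solution x = x₀ + 629t; reducing mod 629 gives x = 589 (and y = -29).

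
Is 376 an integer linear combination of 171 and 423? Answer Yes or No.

No

gcd(171, 423): 423 = 2·171 + 81; 171 = 2·81 + 9; 81 = 9·9 + 0 → 9
9 does not divide 376, so a solution does not exist.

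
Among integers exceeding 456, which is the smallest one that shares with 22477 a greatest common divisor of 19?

475

Multiples of 19 above 456: 19·25, 19·26, … . Need the cofactor coprime to 22477/19 = 1183.
Checking s = 25, 26, … the first with gcd(s, 1183) = 1 is s = 25, giving 475.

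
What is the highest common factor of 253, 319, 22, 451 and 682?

11

gcd(253, 319): 319 = 1·253 + 66; 253 = 3·66 + 55; 66 = 1·55 + 11; 55 = 5·11 + 0 → 11
gcd(11, 22): 22 = 2·11 + 0 → 11
gcd(11, 451): 451 = 41·11 + 0 → 11
gcd(11, 682): 682 = 62·11 + 0 → 11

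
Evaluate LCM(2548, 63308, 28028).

9053044

2548 = 2² · 7² · 13; 63308 = 2² · 7² · 17 · 19; 28028 = 2² · 7² · 11 · 13
lcm takes max exponent of each prime: 2² · 7² · 11 · 13 · 17 · 19 = 9053044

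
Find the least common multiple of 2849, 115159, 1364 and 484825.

2849 = 7 · 11 · 37; 115159 = 11 · 19² · 29; 1364 = 2² · 11 · 31; 484825 = 5² · 11 · 41 · 43
lcm takes max exponent of each prime: 2² · 5² · 7 · 11 · 19² · 29 · 31 · 37 · 41 · 43 = 163009027019300

163009027019300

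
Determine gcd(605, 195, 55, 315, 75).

5

605 = 5 · 11²; 195 = 3 · 5 · 13; 55 = 5 · 11; 315 = 3² · 5 · 7; 75 = 3 · 5²
gcd takes min exponent of each prime: 5 = 5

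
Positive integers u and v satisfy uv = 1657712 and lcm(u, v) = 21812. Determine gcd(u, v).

From gcd × lcm = uv: gcd = 1657712 / 21812 = 76.

76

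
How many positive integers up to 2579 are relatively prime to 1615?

Prime factors of 1615: 5, 17, 19. Count integers ≤ 2579 divisible by none of them.
By inclusion–exclusion: 2579 − ⌊2579/5⌋ − ⌊2579/17⌋ − ⌊2579/19⌋ + ⌊2579/85⌋ + ⌊2579/95⌋ + ⌊2579/323⌋ − ⌊2579/1615⌋ = 1841.

1841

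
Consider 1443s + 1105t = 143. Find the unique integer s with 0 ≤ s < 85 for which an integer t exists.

56

Euclid: 1443 = 1·1105 + 338; 1105 = 3·338 + 91; 338 = 3·91 + 65; 91 = 1·65 + 26; 65 = 2·26 + 13; 26 = 2·13 + 0 → gcd = 13; 143 = 13·11.
Back-substitution yields 1443·(36) + 1105·(-47) = 13, so one solution is s = 36·11 = 396, t = -47·11 = -517.
Solutions in s differ by 1105/13 = 85; the one in [0, 85) is 396 mod 85 = 56.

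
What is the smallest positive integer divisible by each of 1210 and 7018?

1210 = 2 · 5 · 11²; 7018 = 2 · 11² · 29
max exponents: 2 · 5 · 11² · 29 = 35090

35090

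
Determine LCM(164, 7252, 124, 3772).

164 = 2² · 41; 7252 = 2² · 7² · 37; 124 = 2² · 31; 3772 = 2² · 23 · 41
lcm takes max exponent of each prime: 2² · 7² · 23 · 31 · 37 · 41 = 211997716

211997716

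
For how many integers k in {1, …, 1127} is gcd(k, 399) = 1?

610

399 = 3·7·19. Inclusion–exclusion on these primes:
1127 − ⌊1127/3⌋ − ⌊1127/7⌋ − ⌊1127/19⌋ + ⌊1127/21⌋ + ⌊1127/57⌋ + ⌊1127/133⌋ − ⌊1127/399⌋ = 610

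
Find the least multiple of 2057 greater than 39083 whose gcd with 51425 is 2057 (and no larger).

43197

51425 = 2057·25. Any k with gcd(k, 51425) = 2057 is a multiple of 2057, say 2057s, with s coprime to 25.
Need s > 39083/2057, so s ≥ 20. First s ≥ 20 with gcd(s, 25) = 1 is s = 21. Thus k = 2057·21 = 43197.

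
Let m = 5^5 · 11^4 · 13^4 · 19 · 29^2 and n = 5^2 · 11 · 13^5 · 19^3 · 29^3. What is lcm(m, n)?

2841792216415983634375

max exponent per prime: 5^5 · 11^4 · 13^5 · 19^3 · 29^3 = 2841792216415983634375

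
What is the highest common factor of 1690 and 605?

5

Euclid: 1690 = 2·605 + 480; 605 = 1·480 + 125; 480 = 3·125 + 105; 125 = 1·105 + 20; 105 = 5·20 + 5; 20 = 4·5 + 0. Last nonzero remainder: 5.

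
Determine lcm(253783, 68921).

253783 = 19³ · 37; 68921 = 41³
max exponents: 19³ · 37 · 41³ = 17490978143

17490978143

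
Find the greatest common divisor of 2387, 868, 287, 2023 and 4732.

gcd(2387, 868): 2387 = 2·868 + 651; 868 = 1·651 + 217; 651 = 3·217 + 0 → 217
gcd(217, 287): 287 = 1·217 + 70; 217 = 3·70 + 7; 70 = 10·7 + 0 → 7
gcd(7, 2023): 2023 = 289·7 + 0 → 7
gcd(7, 4732): 4732 = 676·7 + 0 → 7

7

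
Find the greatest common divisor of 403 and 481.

13

403 = 13 · 31
481 = 13 · 37
Common: 13 = 13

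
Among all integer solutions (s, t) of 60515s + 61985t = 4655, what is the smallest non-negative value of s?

39

Reduce mod 61985: 60515s ≡ 4655 (mod 61985). With g = gcd(60515, 61985) = 245 dividing 4655, divide through: 247s ≡ 19 (mod 253).
Since gcd(247, 253) = 1, s ≡ 19·(247)⁻¹ ≡ 39 (mod 253). Smallest non-negative: 39.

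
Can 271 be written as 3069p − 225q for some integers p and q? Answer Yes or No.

No

gcd(3069, 225): 3069 = 13·225 + 144; 225 = 1·144 + 81; 144 = 1·81 + 63; 81 = 1·63 + 18; 63 = 3·18 + 9; 18 = 2·9 + 0 → 9
9 does not divide 271, so a solution does not exist.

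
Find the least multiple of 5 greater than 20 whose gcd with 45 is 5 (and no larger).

25

Multiples of 5 above 20: 5·5, 5·6, … . Need the cofactor coprime to 45/5 = 9.
Checking s = 5, 6, … the first with gcd(s, 9) = 1 is s = 5, giving 25.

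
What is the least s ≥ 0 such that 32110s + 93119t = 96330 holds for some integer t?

3

Euclid: 93119 = 2·32110 + 28899; 32110 = 1·28899 + 3211; 28899 = 9·3211 + 0 → gcd = 3211; 96330 = 3211·30.
Back-substitution yields 32110·(3) + 93119·(-1) = 3211, so one solution is s = 3·30 = 90, t = -1·30 = -30.
Solutions in s differ by 93119/3211 = 29; the one in [0, 29) is 90 mod 29 = 3.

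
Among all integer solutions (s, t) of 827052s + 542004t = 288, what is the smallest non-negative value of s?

16805

gcd(827052, 542004) = 12 (Euclid: 827052 = 1·542004 + 285048; 542004 = 1·285048 + 256956; 285048 = 1·256956 + 28092; 256956 = 9·28092 + 4128; 28092 = 6·4128 + 3324; 4128 = 1·3324 + 804; 3324 = 4·804 + 108; 804 = 7·108 + 48; 108 = 2·48 + 12; 48 = 4·12 + 0), and 12 | 288.
Extended Euclid: 827052·(10110) + 542004·(-15427) = 12. Scale by 24: s₀ = 242640.
General solution s = s₀ + 45167k; reducing mod 45167 gives s = 16805 (and t = -25643).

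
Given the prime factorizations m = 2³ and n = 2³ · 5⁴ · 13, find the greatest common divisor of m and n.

min exponent per shared prime: 2³ = 8

8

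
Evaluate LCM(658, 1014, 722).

lcm(658, 1014) = 658·1014/gcd = 667212/2 = 333606
lcm(333606, 722) = 333606·722/gcd = 240863532/2 = 120431766

120431766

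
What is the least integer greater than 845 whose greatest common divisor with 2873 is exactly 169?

1014

gcd(a, 2873) = 169 forces 169 | a; write a = 169s. Then gcd(169s, 169·17) = 169·gcd(s, 17), so need gcd(s, 17) = 1.
169s > 845 gives s ≥ 6. The least s ≥ 6 coprime to 17 is 6, so a = 169·6 = 1014.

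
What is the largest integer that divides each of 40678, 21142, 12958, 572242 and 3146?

gcd(40678, 21142): 40678 = 1·21142 + 19536; 21142 = 1·19536 + 1606; 19536 = 12·1606 + 264; 1606 = 6·264 + 22; 264 = 12·22 + 0 → 22
gcd(22, 12958): 12958 = 589·22 + 0 → 22
gcd(22, 572242): 572242 = 26011·22 + 0 → 22
gcd(22, 3146): 3146 = 143·22 + 0 → 22

22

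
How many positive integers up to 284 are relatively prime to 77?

222

Prime factors of 77: 7, 11. Count integers ≤ 284 divisible by none of them.
By inclusion–exclusion: 284 − ⌊284/7⌋ − ⌊284/11⌋ + ⌊284/77⌋ = 222.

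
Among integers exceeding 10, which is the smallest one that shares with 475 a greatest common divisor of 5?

15

475 = 5·95. Any a with gcd(a, 475) = 5 is a multiple of 5, say 5s, with s coprime to 95.
Need s > 10/5, so s ≥ 3. First s ≥ 3 with gcd(s, 95) = 1 is s = 3. Thus a = 5·3 = 15.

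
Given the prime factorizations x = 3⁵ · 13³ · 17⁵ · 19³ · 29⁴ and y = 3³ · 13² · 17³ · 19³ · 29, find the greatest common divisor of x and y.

min exponent per shared prime: 3³ · 13² · 17³ · 19³ · 29 = 4459190577309

4459190577309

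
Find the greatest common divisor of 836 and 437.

836 = 2² · 11 · 19
437 = 19 · 23
Common: 19 = 19

19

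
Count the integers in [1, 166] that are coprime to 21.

21 = 3·7. Inclusion–exclusion on these primes:
166 − ⌊166/3⌋ − ⌊166/7⌋ + ⌊166/21⌋ = 95

95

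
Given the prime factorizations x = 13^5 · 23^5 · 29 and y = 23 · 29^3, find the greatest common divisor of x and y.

667

min exponent per shared prime: 23 · 29 = 667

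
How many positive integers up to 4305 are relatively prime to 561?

2456

561 = 3·11·17. Inclusion–exclusion on these primes:
4305 − ⌊4305/3⌋ − ⌊4305/11⌋ − ⌊4305/17⌋ + ⌊4305/33⌋ + ⌊4305/51⌋ + ⌊4305/187⌋ − ⌊4305/561⌋ = 2456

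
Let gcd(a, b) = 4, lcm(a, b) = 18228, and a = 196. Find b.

a·b = gcd·lcm = 4·18228 = 72912, so b = 72912/196 = 372.

372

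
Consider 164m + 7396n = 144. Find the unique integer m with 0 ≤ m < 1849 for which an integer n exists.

Reduce mod 7396: 164m ≡ 144 (mod 7396). With g = gcd(164, 7396) = 4 dividing 144, divide through: 41m ≡ 36 (mod 1849).
Since gcd(41, 1849) = 1, m ≡ 36·(41)⁻¹ ≡ 1444 (mod 1849). Smallest non-negative: 1444.

1444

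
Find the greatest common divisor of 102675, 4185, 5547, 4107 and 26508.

3

gcd(102675, 4185): 102675 = 24·4185 + 2235; 4185 = 1·2235 + 1950; 2235 = 1·1950 + 285; 1950 = 6·285 + 240; 285 = 1·240 + 45; 240 = 5·45 + 15; 45 = 3·15 + 0 → 15
gcd(15, 5547): 5547 = 369·15 + 12; 15 = 1·12 + 3; 12 = 4·3 + 0 → 3
gcd(3, 4107): 4107 = 1369·3 + 0 → 3
gcd(3, 26508): 26508 = 8836·3 + 0 → 3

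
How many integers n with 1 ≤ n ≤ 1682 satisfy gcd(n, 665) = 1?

1093

Prime factors of 665: 5, 7, 19. Count integers ≤ 1682 divisible by none of them.
By inclusion–exclusion: 1682 − ⌊1682/5⌋ − ⌊1682/7⌋ − ⌊1682/19⌋ + ⌊1682/35⌋ + ⌊1682/95⌋ + ⌊1682/133⌋ − ⌊1682/665⌋ = 1093.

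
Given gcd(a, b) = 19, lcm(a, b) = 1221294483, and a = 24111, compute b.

a·b = gcd·lcm = 19·1221294483 = 23204595177, so b = 23204595177/24111 = 962407.

962407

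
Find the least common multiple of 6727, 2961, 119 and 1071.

48373857

lcm(6727, 2961) = 6727·2961/gcd = 19918647/7 = 2845521
lcm(2845521, 119) = 2845521·119/gcd = 338616999/7 = 48373857
lcm(48373857, 1071) = 48373857·1071/gcd = 51808400847/1071 = 48373857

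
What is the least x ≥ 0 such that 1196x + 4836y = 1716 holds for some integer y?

54

Euclid: 4836 = 4·1196 + 52; 1196 = 23·52 + 0 → gcd = 52; 1716 = 52·33.
Back-substitution yields 1196·(-4) + 4836·(1) = 52, so one solution is x = -4·33 = -132, y = 1·33 = 33.
Solutions in x differ by 4836/52 = 93; the one in [0, 93) is -132 mod 93 = 54.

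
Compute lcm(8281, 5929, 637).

1002001

8281 = 7² · 13²; 5929 = 7² · 11²; 637 = 7² · 13
lcm takes max exponent of each prime: 7² · 11² · 13² = 1002001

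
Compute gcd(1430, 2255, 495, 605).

gcd(1430, 2255): 2255 = 1·1430 + 825; 1430 = 1·825 + 605; 825 = 1·605 + 220; 605 = 2·220 + 165; 220 = 1·165 + 55; 165 = 3·55 + 0 → 55
gcd(55, 495): 495 = 9·55 + 0 → 55
gcd(55, 605): 605 = 11·55 + 0 → 55

55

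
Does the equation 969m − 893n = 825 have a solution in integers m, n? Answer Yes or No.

No

gcd(969, 893): 969 = 1·893 + 76; 893 = 11·76 + 57; 76 = 1·57 + 19; 57 = 3·19 + 0 → 19
19 does not divide 825, so a solution does not exist.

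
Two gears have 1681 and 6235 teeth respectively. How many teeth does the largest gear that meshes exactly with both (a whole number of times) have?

1

Euclid: 6235 = 3·1681 + 1192; 1681 = 1·1192 + 489; 1192 = 2·489 + 214; 489 = 2·214 + 61; 214 = 3·61 + 31; 61 = 1·31 + 30; 31 = 1·30 + 1; 30 = 30·1 + 0. Last nonzero remainder: 1.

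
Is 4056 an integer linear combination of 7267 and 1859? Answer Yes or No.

Yes

By Bézout, 7267x + 1859y = 4056 has integer solutions iff gcd(7267, 1859) | 4056.
Euclid: 7267 = 3·1859 + 1690; 1859 = 1·1690 + 169; 1690 = 10·169 + 0. gcd = 169; 4056 mod 169 = 0. Yes.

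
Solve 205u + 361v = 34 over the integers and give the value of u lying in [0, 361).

134

Reduce mod 361: 205u ≡ 34 (mod 361). With g = gcd(205, 361) = 1 dividing 34, divide through: 205u ≡ 34 (mod 361).
Since gcd(205, 361) = 1, u ≡ 34·(205)⁻¹ ≡ 134 (mod 361). Smallest non-negative: 134.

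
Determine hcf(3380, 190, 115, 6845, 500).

gcd(3380, 190): 3380 = 17·190 + 150; 190 = 1·150 + 40; 150 = 3·40 + 30; 40 = 1·30 + 10; 30 = 3·10 + 0 → 10
gcd(10, 115): 115 = 11·10 + 5; 10 = 2·5 + 0 → 5
gcd(5, 6845): 6845 = 1369·5 + 0 → 5
gcd(5, 500): 500 = 100·5 + 0 → 5

5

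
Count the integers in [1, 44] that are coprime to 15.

15 = 3·5. Inclusion–exclusion on these primes:
44 − ⌊44/3⌋ − ⌊44/5⌋ + ⌊44/15⌋ = 24

24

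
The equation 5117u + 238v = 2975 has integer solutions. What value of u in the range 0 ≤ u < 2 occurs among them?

1

Reduce mod 238: 5117u ≡ 2975 (mod 238). With g = gcd(5117, 238) = 119 dividing 2975, divide through: 43u ≡ 25 (mod 2).
Since gcd(43, 2) = 1, u ≡ 25·(43)⁻¹ ≡ 1 (mod 2). Smallest non-negative: 1.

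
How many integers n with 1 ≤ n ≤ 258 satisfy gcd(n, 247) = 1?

227

247 = 13·19. Inclusion–exclusion on these primes:
258 − ⌊258/13⌋ − ⌊258/19⌋ + ⌊258/247⌋ = 227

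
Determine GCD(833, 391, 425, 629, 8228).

833 = 7² · 17; 391 = 17 · 23; 425 = 5² · 17; 629 = 17 · 37; 8228 = 2² · 11² · 17
gcd takes min exponent of each prime: 17 = 17

17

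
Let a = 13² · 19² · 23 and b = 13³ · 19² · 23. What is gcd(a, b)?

1403207

min exponent per shared prime: 13² · 19² · 23 = 1403207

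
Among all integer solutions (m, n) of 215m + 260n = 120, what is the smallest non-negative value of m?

32

Euclid: 260 = 1·215 + 45; 215 = 4·45 + 35; 45 = 1·35 + 10; 35 = 3·10 + 5; 10 = 2·5 + 0 → gcd = 5; 120 = 5·24.
Back-substitution yields 215·(23) + 260·(-19) = 5, so one solution is m = 23·24 = 552, n = -19·24 = -456.
Solutions in m differ by 260/5 = 52; the one in [0, 52) is 552 mod 52 = 32.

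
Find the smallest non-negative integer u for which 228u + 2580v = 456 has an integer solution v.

Reduce mod 2580: 228u ≡ 456 (mod 2580). With g = gcd(228, 2580) = 12 dividing 456, divide through: 19u ≡ 38 (mod 215).
Since gcd(19, 215) = 1, u ≡ 38·(19)⁻¹ ≡ 2 (mod 215). Smallest non-negative: 2.

2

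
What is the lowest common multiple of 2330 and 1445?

gcd first: 2330 = 1·1445 + 885; 1445 = 1·885 + 560; 885 = 1·560 + 325; 560 = 1·325 + 235; 325 = 1·235 + 90; 235 = 2·90 + 55; 90 = 1·55 + 35; 55 = 1·35 + 20; 35 = 1·20 + 15; 20 = 1·15 + 5; 15 = 3·5 + 0 → gcd = 5
lcm = 2330·1445/gcd = 3366850/5 = 673370

673370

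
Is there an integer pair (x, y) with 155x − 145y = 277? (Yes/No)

gcd(155, 145): 155 = 1·145 + 10; 145 = 14·10 + 5; 10 = 2·5 + 0 → 5
5 does not divide 277, so a solution does not exist.

No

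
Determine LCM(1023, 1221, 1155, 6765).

1023 = 3 · 11 · 31; 1221 = 3 · 11 · 37; 1155 = 3 · 5 · 7 · 11; 6765 = 3 · 5 · 11 · 41
lcm takes max exponent of each prime: 3 · 5 · 7 · 11 · 31 · 37 · 41 = 54316185

54316185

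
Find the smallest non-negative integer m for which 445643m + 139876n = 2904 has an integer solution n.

812

Euclid: 445643 = 3·139876 + 26015; 139876 = 5·26015 + 9801; 26015 = 2·9801 + 6413; 9801 = 1·6413 + 3388; 6413 = 1·3388 + 3025; 3388 = 1·3025 + 363; 3025 = 8·363 + 121; 363 = 3·121 + 0 → gcd = 121; 2904 = 121·24.
Back-substitution yields 445643·(371) + 139876·(-1182) = 121, so one solution is m = 371·24 = 8904, n = -1182·24 = -28368.
Solutions in m differ by 139876/121 = 1156; the one in [0, 1156) is 8904 mod 1156 = 812.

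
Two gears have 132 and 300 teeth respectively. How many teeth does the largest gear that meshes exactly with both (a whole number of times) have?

Euclid: 300 = 2·132 + 36; 132 = 3·36 + 24; 36 = 1·24 + 12; 24 = 2·12 + 0. Last nonzero remainder: 12.

12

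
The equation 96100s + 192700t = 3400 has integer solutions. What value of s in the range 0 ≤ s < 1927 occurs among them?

1528

Reduce mod 192700: 96100s ≡ 3400 (mod 192700). With g = gcd(96100, 192700) = 100 dividing 3400, divide through: 961s ≡ 34 (mod 1927).
Since gcd(961, 1927) = 1, s ≡ 34·(961)⁻¹ ≡ 1528 (mod 1927). Smallest non-negative: 1528.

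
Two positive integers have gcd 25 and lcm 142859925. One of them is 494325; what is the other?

u·v = gcd·lcm = 25·142859925 = 3571498125, so v = 3571498125/494325 = 7225.

7225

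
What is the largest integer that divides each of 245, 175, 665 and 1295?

245 = 5 · 7²; 175 = 5² · 7; 665 = 5 · 7 · 19; 1295 = 5 · 7 · 37
gcd takes min exponent of each prime: 5 · 7 = 35

35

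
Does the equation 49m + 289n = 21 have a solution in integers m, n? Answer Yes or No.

By Bézout, 49m + 289n = 21 has integer solutions iff gcd(49, 289) | 21.
Euclid: 289 = 5·49 + 44; 49 = 1·44 + 5; 44 = 8·5 + 4; 5 = 1·4 + 1; 4 = 4·1 + 0. gcd = 1; 21 mod 1 = 0. Yes.

Yes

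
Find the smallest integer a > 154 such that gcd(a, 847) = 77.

Multiples of 77 above 154: 77·3, 77·4, … . Need the cofactor coprime to 847/77 = 11.
Checking s = 3, 4, … the first with gcd(s, 11) = 1 is s = 3, giving 231.

231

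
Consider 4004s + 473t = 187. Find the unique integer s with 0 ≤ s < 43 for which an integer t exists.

3

Euclid: 4004 = 8·473 + 220; 473 = 2·220 + 33; 220 = 6·33 + 22; 33 = 1·22 + 11; 22 = 2·11 + 0 → gcd = 11; 187 = 11·17.
Back-substitution yields 4004·(-15) + 473·(127) = 11, so one solution is s = -15·17 = -255, t = 127·17 = 2159.
Solutions in s differ by 473/11 = 43; the one in [0, 43) is -255 mod 43 = 3.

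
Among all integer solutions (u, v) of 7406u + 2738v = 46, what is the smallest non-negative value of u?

1352

Euclid: 7406 = 2·2738 + 1930; 2738 = 1·1930 + 808; 1930 = 2·808 + 314; 808 = 2·314 + 180; 314 = 1·180 + 134; 180 = 1·134 + 46; 134 = 2·46 + 42; 46 = 1·42 + 4; 42 = 10·4 + 2; 4 = 2·2 + 0 → gcd = 2; 46 = 2·23.
Back-substitution yields 7406·(654) + 2738·(-1769) = 2, so one solution is u = 654·23 = 15042, v = -1769·23 = -40687.
Solutions in u differ by 2738/2 = 1369; the one in [0, 1369) is 15042 mod 1369 = 1352.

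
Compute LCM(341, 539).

16709

gcd first: 539 = 1·341 + 198; 341 = 1·198 + 143; 198 = 1·143 + 55; 143 = 2·55 + 33; 55 = 1·33 + 22; 33 = 1·22 + 11; 22 = 2·11 + 0 → gcd = 11
lcm = 341·539/gcd = 183799/11 = 16709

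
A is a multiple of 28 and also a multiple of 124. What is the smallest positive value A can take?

gcd first: 124 = 4·28 + 12; 28 = 2·12 + 4; 12 = 3·4 + 0 → gcd = 4
lcm = 28·124/gcd = 3472/4 = 868

868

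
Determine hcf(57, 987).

57 = 3 · 19
987 = 3 · 7 · 47
Common: 3 = 3

3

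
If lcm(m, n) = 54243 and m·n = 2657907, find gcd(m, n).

49

From gcd × lcm = mn: gcd = 2657907 / 54243 = 49.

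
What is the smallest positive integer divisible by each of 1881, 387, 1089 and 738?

72956466

1881 = 3² · 11 · 19; 387 = 3² · 43; 1089 = 3² · 11²; 738 = 2 · 3² · 41
lcm takes max exponent of each prime: 2 · 3² · 11² · 19 · 41 · 43 = 72956466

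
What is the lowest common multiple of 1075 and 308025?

1075 = 5² · 43; 308025 = 3² · 5² · 37²
max exponents: 3² · 5² · 37² · 43 = 13245075

13245075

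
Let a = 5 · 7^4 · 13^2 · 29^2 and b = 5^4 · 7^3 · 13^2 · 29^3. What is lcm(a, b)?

6185187588125

max exponent per prime: 5^4 · 7^4 · 13^2 · 29^3 = 6185187588125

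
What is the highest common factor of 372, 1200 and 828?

12

gcd(372, 1200): 1200 = 3·372 + 84; 372 = 4·84 + 36; 84 = 2·36 + 12; 36 = 3·12 + 0 → 12
gcd(12, 828): 828 = 69·12 + 0 → 12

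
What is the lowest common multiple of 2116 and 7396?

3912484

2116 = 2² · 23²; 7396 = 2² · 43²
max exponents: 2² · 23² · 43² = 3912484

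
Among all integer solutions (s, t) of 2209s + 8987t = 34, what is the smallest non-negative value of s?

Euclid: 8987 = 4·2209 + 151; 2209 = 14·151 + 95; 151 = 1·95 + 56; 95 = 1·56 + 39; 56 = 1·39 + 17; 39 = 2·17 + 5; 17 = 3·5 + 2; 5 = 2·2 + 1; 2 = 2·1 + 0 → gcd = 1; 34 = 1·34.
Back-substitution yields 2209·(3690) + 8987·(-907) = 1, so one solution is s = 3690·34 = 125460, t = -907·34 = -30838.
Solutions in s differ by 8987/1 = 8987; the one in [0, 8987) is 125460 mod 8987 = 8629.

8629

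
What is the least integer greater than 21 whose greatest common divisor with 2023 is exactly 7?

gcd(t, 2023) = 7 forces 7 | t; write t = 7s. Then gcd(7s, 7·289) = 7·gcd(s, 289), so need gcd(s, 289) = 1.
7s > 21 gives s ≥ 4. The least s ≥ 4 coprime to 289 is 4, so t = 7·4 = 28.

28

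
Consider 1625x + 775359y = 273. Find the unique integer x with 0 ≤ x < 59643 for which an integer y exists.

49146

gcd(1625, 775359) = 13 (Euclid: 775359 = 477·1625 + 234; 1625 = 6·234 + 221; 234 = 1·221 + 13; 221 = 17·13 + 0), and 13 | 273.
Extended Euclid: 1625·(-3340) + 775359·(7) = 13. Scale by 21: x₀ = -70140.
General solution x = x₀ + 59643t; reducing mod 59643 gives x = 49146 (and y = -103).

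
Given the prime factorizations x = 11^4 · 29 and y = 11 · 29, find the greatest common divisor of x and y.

min exponent per shared prime: 11 · 29 = 319

319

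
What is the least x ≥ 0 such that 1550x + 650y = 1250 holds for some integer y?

Euclid: 1550 = 2·650 + 250; 650 = 2·250 + 150; 250 = 1·150 + 100; 150 = 1·100 + 50; 100 = 2·50 + 0 → gcd = 50; 1250 = 50·25.
Back-substitution yields 1550·(-5) + 650·(12) = 50, so one solution is x = -5·25 = -125, y = 12·25 = 300.
Solutions in x differ by 650/50 = 13; the one in [0, 13) is -125 mod 13 = 5.

5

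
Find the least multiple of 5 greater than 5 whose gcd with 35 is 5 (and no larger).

10

35 = 5·7. Any k with gcd(k, 35) = 5 is a multiple of 5, say 5s, with s coprime to 7.
Need s > 5/5, so s ≥ 2. First s ≥ 2 with gcd(s, 7) = 1 is s = 2. Thus k = 5·2 = 10.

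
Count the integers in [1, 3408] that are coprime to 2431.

2692

Prime factors of 2431: 11, 13, 17. Count integers ≤ 3408 divisible by none of them.
By inclusion–exclusion: 3408 − ⌊3408/11⌋ − ⌊3408/13⌋ − ⌊3408/17⌋ + ⌊3408/143⌋ + ⌊3408/187⌋ + ⌊3408/221⌋ − ⌊3408/2431⌋ = 2692.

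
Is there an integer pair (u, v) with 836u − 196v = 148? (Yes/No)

Yes

By Bézout, 836u − 196v = 148 has integer solutions iff gcd(836, 196) | 148.
Euclid: 836 = 4·196 + 52; 196 = 3·52 + 40; 52 = 1·40 + 12; 40 = 3·12 + 4; 12 = 3·4 + 0. gcd = 4; 148 mod 4 = 0. Yes.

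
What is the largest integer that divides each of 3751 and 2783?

121

Euclid: 3751 = 1·2783 + 968; 2783 = 2·968 + 847; 968 = 1·847 + 121; 847 = 7·121 + 0. Last nonzero remainder: 121.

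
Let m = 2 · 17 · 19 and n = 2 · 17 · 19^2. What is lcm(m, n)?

12274

max exponent per prime: 2 · 17 · 19^2 = 12274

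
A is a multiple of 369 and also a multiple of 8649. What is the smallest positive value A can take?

369 = 3² · 41; 8649 = 3² · 31²
max exponents: 3² · 31² · 41 = 354609

354609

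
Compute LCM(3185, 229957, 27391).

3185 = 5 · 7² · 13; 229957 = 7² · 13 · 19²; 27391 = 7² · 13 · 43
lcm takes max exponent of each prime: 5 · 7² · 13 · 19² · 43 = 49440755

49440755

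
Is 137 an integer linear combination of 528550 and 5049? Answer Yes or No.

No

gcd(528550, 5049): 528550 = 104·5049 + 3454; 5049 = 1·3454 + 1595; 3454 = 2·1595 + 264; 1595 = 6·264 + 11; 264 = 24·11 + 0 → 11
11 does not divide 137, so a solution does not exist.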